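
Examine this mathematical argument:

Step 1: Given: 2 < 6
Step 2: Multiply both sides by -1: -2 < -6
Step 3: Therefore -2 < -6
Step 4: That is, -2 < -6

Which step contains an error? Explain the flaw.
Step 2: Multiply both sides by -1: -2 < -6

Step 2 multiplies both sides by -1 but fails to reverse the inequality sign. When multiplying (or dividing) an inequality by a negative number, the direction must be reversed. Since 2 < 6, we should get -2 > -6, i.e., -2 > -6.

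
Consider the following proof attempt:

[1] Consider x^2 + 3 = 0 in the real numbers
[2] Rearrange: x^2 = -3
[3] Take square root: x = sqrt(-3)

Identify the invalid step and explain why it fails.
Step 3: Take square root: x = sqrt(-3)

Step 3 takes the square root of -3, which is negative. In the real number system, the square root of a negative number is undefined. The equation x^2 + 3 = 0 has no real solutions. Square roots of negative numbers only exist in the complex numbers.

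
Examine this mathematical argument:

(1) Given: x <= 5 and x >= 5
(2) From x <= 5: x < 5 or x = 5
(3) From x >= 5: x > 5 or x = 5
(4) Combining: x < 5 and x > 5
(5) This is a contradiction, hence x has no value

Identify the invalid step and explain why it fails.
Step 4: Combining: x < 5 and x > 5

Step 4 incorrectly combines the conditions. From x <= 5 and x >= 5, the intersection is x = 5. The error treats the 'or' cases as 'and' requirements. The correct conclusion is that x = 5 is the unique solution, not that no solution exists.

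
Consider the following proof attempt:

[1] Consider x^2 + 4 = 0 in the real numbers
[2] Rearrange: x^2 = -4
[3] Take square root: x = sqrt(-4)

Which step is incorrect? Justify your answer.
Step 3: Take square root: x = sqrt(-4)

Step 3 takes the square root of -4, which is negative. In the real number system, the square root of a negative number is undefined. The equation x^2 + 4 = 0 has no real solutions. Square roots of negative numbers only exist in the complex numbers.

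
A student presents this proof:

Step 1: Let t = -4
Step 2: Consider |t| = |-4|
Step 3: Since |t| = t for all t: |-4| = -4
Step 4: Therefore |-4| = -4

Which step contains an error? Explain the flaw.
Step 3: Since |t| = t for all t: |-4| = -4

Step 3 incorrectly states that |t| = t for all t. The correct definition is |t| = t when t >= 0, and |t| = -t when t < 0. Since -4 < 0, we have |-4| = -(-4) = 4, not -4.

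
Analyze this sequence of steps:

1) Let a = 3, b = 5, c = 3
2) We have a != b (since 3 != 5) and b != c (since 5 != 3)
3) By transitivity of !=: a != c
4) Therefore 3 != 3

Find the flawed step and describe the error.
Step 3: By transitivity of !=: a != c

Step 3 incorrectly applies transitivity to the '!=' relation. Transitivity states: if a R b and b R c, then a R c. However, '!=' is not transitive. Counterexample: 3 != 5 and 5 != 3, but 3 = 3 (both equal 3). Transitivity holds for relations like <, <=, =, but not for !=.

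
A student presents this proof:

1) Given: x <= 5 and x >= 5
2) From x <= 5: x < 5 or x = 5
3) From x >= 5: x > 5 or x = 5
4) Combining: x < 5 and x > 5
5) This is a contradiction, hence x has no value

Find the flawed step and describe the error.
Step 4: Combining: x < 5 and x > 5

Step 4 incorrectly combines the conditions. From x <= 5 and x >= 5, the intersection is x = 5. The error treats the 'or' cases as 'and' requirements. The correct conclusion is that x = 5 is the unique solution, not that no solution exists.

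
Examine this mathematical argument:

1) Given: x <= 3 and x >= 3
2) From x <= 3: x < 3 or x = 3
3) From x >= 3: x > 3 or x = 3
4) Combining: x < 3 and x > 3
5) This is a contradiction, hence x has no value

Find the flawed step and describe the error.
Step 4: Combining: x < 3 and x > 3

Step 4 incorrectly combines the conditions. From x <= 3 and x >= 3, the intersection is x = 3. The error treats the 'or' cases as 'and' requirements. The correct conclusion is that x = 3 is the unique solution, not that no solution exists.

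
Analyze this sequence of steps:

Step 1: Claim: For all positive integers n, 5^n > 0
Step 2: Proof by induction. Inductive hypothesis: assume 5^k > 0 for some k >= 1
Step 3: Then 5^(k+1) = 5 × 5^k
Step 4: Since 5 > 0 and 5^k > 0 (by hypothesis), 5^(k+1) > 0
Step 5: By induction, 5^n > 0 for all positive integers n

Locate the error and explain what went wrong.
Step 5: By induction, 5^n > 0 for all positive integers n

Step 5 concludes the proof by induction, but no base case was ever established. A valid induction proof requires: (1) a base case proving 5^1 > 0, and (2) an inductive step showing IF 5^k > 0 THEN 5^(k+1) > 0. Steps 2-4 correctly establish the inductive step, but without the base case the conclusion in step 5 does not follow.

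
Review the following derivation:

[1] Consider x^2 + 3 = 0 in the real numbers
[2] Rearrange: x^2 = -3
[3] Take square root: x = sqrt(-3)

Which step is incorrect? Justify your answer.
Step 3: Take square root: x = sqrt(-3)

Step 3 takes the square root of -3, which is negative. In the real number system, the square root of a negative number is undefined. The equation x^2 + 3 = 0 has no real solutions. Square roots of negative numbers only exist in the complex numbers.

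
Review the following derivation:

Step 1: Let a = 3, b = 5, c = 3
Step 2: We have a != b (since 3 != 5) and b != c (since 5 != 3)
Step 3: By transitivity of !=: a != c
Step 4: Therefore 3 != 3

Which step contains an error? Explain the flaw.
Step 3: By transitivity of !=: a != c

Step 3 incorrectly applies transitivity to the '!=' relation. Transitivity states: if a R b and b R c, then a R c. However, '!=' is not transitive. Counterexample: 3 != 5 and 5 != 3, but 3 = 3 (both equal 3). Transitivity holds for relations like <, <=, =, but not for !=.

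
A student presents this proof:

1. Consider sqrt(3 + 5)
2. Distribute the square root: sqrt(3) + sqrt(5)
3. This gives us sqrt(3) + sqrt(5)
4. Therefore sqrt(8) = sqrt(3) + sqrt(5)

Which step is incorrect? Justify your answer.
Step 2: Distribute the square root: sqrt(3) + sqrt(5)

Step 2 incorrectly 'distributes' the square root over addition. The square root function does not distribute: sqrt(a + b) ≠ sqrt(a) + sqrt(b). In fact, sqrt(3 + 5) = sqrt(8) ≈ 2.8284, while sqrt(3) + sqrt(5) ≈ 3.9681.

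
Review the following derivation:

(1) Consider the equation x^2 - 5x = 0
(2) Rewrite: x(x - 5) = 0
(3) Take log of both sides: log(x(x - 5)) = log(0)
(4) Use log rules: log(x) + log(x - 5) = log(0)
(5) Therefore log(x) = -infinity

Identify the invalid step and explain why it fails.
Step 3: Take log of both sides: log(x(x - 5)) = log(0)

Step 3 takes the logarithm of both sides, resulting in log(0) on the right side. The logarithm is only defined for positive numbers; log(0) is undefined (approaches negative infinity). This operation is invalid.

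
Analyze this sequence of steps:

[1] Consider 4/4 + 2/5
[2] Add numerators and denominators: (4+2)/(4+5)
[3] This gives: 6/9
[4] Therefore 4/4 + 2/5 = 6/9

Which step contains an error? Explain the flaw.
Step 2: Add numerators and denominators: (4+2)/(4+5)

Step 2 incorrectly adds fractions by separately adding numerators and denominators. This is wrong. The correct method requires a common denominator: 4/4 + 2/5 = (4×5 + 2×4)/(4×5) = 28/20 = 7/5. The method used gives 6/9, which is different.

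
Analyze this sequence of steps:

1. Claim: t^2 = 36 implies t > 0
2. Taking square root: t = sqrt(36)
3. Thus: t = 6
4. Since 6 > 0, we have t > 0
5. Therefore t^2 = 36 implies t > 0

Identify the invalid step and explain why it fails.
Step 2: Taking square root: t = sqrt(36)

Step 2 takes the square root and assumes the positive root only. The equation t^2 = 36 actually has two solutions: t = 6 and t = -6. The proof silently assumes t > 0 without justification, then uses this assumption to conclude t > 0, which is circular. The counterexample t = -6 shows the claim is false.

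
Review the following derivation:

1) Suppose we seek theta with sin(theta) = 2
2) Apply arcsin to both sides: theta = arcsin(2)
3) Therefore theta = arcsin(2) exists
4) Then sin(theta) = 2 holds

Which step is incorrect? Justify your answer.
Step 2: Apply arcsin to both sides: theta = arcsin(2)

Step 2 applies arcsin to 2. However, arcsin(x) is only defined for x in [-1, 1] because sin(theta) can only produce values in that range. Since |2| > 1, arcsin(2) is undefined. There is no angle whose sine equals 2.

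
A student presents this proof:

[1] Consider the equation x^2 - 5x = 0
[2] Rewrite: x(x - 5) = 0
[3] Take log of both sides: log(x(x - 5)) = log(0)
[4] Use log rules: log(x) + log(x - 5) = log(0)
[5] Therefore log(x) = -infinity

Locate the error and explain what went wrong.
Step 3: Take log of both sides: log(x(x - 5)) = log(0)

Step 3 takes the logarithm of both sides, resulting in log(0) on the right side. The logarithm is only defined for positive numbers; log(0) is undefined (approaches negative infinity). This operation is invalid.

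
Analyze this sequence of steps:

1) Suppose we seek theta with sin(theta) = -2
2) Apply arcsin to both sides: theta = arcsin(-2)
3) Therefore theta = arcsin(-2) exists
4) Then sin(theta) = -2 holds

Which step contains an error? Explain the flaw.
Step 2: Apply arcsin to both sides: theta = arcsin(-2)

Step 2 applies arcsin to -2. However, arcsin(x) is only defined for x in [-1, 1] because sin(theta) can only produce values in that range. Since |-2| > 1, arcsin(-2) is undefined. There is no angle whose sine equals -2.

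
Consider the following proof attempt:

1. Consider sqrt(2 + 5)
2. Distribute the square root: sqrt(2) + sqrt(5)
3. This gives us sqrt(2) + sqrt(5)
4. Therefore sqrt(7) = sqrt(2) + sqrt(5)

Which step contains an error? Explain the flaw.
Step 2: Distribute the square root: sqrt(2) + sqrt(5)

Step 2 incorrectly 'distributes' the square root over addition. The square root function does not distribute: sqrt(a + b) ≠ sqrt(a) + sqrt(b). In fact, sqrt(2 + 5) = sqrt(7) ≈ 2.6458, while sqrt(2) + sqrt(5) ≈ 3.6503.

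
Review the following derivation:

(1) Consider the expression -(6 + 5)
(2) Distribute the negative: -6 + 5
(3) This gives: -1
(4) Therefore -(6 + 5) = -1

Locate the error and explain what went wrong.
Step 2: Distribute the negative: -6 + 5

Step 2 incorrectly distributes the negative sign. The correct distribution is -(6 + 5) = -6 - 5 = -11. The negative must be applied to both terms, not just the first. The error treats -(6 + 5) as -6 + 5, which equals -1 instead of -11.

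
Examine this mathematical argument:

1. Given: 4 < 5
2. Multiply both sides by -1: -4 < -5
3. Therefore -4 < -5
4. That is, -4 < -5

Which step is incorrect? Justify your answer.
Step 2: Multiply both sides by -1: -4 < -5

Step 2 multiplies both sides by -1 but fails to reverse the inequality sign. When multiplying (or dividing) an inequality by a negative number, the direction must be reversed. Since 4 < 5, we should get -4 > -5, i.e., -4 > -5.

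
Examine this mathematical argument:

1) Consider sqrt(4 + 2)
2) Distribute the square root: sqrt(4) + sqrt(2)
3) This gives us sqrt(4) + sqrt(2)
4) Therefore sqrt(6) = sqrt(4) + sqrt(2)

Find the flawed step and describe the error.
Step 2: Distribute the square root: sqrt(4) + sqrt(2)

Step 2 incorrectly 'distributes' the square root over addition. The square root function does not distribute: sqrt(a + b) ≠ sqrt(a) + sqrt(b). In fact, sqrt(4 + 2) = sqrt(6) ≈ 2.4495, while sqrt(4) + sqrt(2) ≈ 3.4142.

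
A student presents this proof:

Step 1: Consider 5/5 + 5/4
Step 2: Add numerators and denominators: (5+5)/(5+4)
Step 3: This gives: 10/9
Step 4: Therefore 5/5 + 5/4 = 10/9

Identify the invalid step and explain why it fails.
Step 2: Add numerators and denominators: (5+5)/(5+4)

Step 2 incorrectly adds fractions by separately adding numerators and denominators. This is wrong. The correct method requires a common denominator: 5/5 + 5/4 = (5×4 + 5×5)/(5×4) = 45/20 = 9/4. The method used gives 10/9, which is different.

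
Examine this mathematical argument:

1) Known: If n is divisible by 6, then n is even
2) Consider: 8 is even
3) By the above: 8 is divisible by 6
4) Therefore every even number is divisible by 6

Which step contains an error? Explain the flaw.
Step 3: By the above: 8 is divisible by 6

Step 3 commits the fallacy of affirming the consequent. The known fact 'divisible by 6 → even' does NOT imply 'even → divisible by 6'. That would be the converse, which is false. For example, 8 is even but 8 ÷ 6 = 1.33, which is not an integer.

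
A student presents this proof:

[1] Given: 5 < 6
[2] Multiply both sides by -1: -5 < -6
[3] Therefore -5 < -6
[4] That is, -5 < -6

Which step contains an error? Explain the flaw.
Step 2: Multiply both sides by -1: -5 < -6

Step 2 multiplies both sides by -1 but fails to reverse the inequality sign. When multiplying (or dividing) an inequality by a negative number, the direction must be reversed. Since 5 < 6, we should get -5 > -6, i.e., -5 > -6.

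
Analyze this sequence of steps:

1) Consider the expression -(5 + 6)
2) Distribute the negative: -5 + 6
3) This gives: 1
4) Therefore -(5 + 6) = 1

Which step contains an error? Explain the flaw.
Step 2: Distribute the negative: -5 + 6

Step 2 incorrectly distributes the negative sign. The correct distribution is -(5 + 6) = -5 - 6 = -11. The negative must be applied to both terms, not just the first. The error treats -(5 + 6) as -5 + 6, which equals 1 instead of -11.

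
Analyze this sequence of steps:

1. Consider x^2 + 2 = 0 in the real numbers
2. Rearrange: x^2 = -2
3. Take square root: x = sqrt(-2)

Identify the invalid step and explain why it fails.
Step 3: Take square root: x = sqrt(-2)

Step 3 takes the square root of -2, which is negative. In the real number system, the square root of a negative number is undefined. The equation x^2 + 2 = 0 has no real solutions. Square roots of negative numbers only exist in the complex numbers.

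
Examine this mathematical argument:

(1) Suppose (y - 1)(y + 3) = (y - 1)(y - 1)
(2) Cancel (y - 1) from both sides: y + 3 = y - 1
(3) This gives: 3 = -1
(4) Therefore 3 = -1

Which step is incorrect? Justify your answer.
Step 2: Cancel (y - 1) from both sides: y + 3 = y - 1

Step 2 cancels (y - 1) from both sides. This is only valid if (y - 1) ≠ 0, i.e., y ≠ 1. When y = 1, both sides equal zero regardless of the other factors. The correct approach requires considering y = 1 as a separate case.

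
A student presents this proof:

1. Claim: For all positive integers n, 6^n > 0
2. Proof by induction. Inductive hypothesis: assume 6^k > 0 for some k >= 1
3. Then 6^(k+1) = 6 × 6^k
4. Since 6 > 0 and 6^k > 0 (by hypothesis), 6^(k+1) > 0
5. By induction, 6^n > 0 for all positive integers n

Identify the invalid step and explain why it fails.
Step 5: By induction, 6^n > 0 for all positive integers n

Step 5 concludes the proof by induction, but no base case was ever established. A valid induction proof requires: (1) a base case proving 6^1 > 0, and (2) an inductive step showing IF 6^k > 0 THEN 6^(k+1) > 0. Steps 2-4 correctly establish the inductive step, but without the base case the conclusion in step 5 does not follow.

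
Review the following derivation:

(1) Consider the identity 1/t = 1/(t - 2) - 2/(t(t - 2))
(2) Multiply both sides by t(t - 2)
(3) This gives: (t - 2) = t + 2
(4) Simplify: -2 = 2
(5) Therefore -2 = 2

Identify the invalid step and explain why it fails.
Step 3: This gives: (t - 2) = t + 2

Step 3 makes a sign error when clearing denominators. Multiplying -2/(t(t - 2)) by t(t - 2) gives -2, not +2. The correct result is (t - 2) = t - 2, which is trivially true, not (t - 2) = t + 2. (Step 1 is a valid identity: 1/(t - 2) - 2/(t(t - 2)) = (t - 2)/(t(t - 2)) = 1/t.)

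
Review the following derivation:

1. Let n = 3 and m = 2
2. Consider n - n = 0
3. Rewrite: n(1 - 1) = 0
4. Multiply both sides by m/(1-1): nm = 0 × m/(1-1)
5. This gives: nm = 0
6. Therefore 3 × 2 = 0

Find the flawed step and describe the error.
Step 4: Multiply both sides by m/(1-1): nm = 0 × m/(1-1)

Step 4 multiplies both sides by m/(1-1). However, 1-1 = 0, so this is multiplication by m/0, which is undefined. We cannot multiply by an undefined expression.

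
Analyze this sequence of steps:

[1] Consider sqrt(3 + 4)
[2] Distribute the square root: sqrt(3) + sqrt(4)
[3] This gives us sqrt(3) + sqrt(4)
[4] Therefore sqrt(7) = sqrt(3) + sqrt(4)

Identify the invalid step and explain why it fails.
Step 2: Distribute the square root: sqrt(3) + sqrt(4)

Step 2 incorrectly 'distributes' the square root over addition. The square root function does not distribute: sqrt(a + b) ≠ sqrt(a) + sqrt(b). In fact, sqrt(3 + 4) = sqrt(7) ≈ 2.6458, while sqrt(3) + sqrt(4) ≈ 3.7321.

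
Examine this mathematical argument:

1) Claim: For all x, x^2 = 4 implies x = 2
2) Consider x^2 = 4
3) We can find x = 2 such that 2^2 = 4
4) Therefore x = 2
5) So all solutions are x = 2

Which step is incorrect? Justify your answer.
Step 4: Therefore x = 2

Step 4 incorrectly concludes that x = 2 is the only solution. The proof shows that x = 2 is A solution (existence), but does not show it is the ONLY solution (uniqueness). In fact, x = -2 is also a solution since (-2)^2 = 4. Finding one solution doesn't prove there are no others.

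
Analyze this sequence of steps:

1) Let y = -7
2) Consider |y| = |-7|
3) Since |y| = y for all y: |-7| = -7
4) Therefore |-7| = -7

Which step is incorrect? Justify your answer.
Step 3: Since |y| = y for all y: |-7| = -7

Step 3 incorrectly states that |y| = y for all y. The correct definition is |y| = y when y >= 0, and |y| = -y when y < 0. Since -7 < 0, we have |-7| = -(-7) = 7, not -7.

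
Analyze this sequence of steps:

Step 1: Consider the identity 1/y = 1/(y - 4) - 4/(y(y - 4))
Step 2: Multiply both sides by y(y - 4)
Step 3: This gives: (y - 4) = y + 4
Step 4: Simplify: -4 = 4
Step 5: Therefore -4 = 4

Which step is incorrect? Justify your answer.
Step 3: This gives: (y - 4) = y + 4

Step 3 makes a sign error when clearing denominators. Multiplying -4/(y(y - 4)) by y(y - 4) gives -4, not +4. The correct result is (y - 4) = y - 4, which is trivially true, not (y - 4) = y + 4. (Step 1 is a valid identity: 1/(y - 4) - 4/(y(y - 4)) = (y - 4)/(y(y - 4)) = 1/y.)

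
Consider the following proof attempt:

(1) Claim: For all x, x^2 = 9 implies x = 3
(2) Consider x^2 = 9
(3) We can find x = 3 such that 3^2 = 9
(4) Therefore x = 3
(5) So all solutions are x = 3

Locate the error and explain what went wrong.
Step 4: Therefore x = 3

Step 4 incorrectly concludes that x = 3 is the only solution. The proof shows that x = 3 is A solution (existence), but does not show it is the ONLY solution (uniqueness). In fact, x = -3 is also a solution since (-3)^2 = 9. Finding one solution doesn't prove there are no others.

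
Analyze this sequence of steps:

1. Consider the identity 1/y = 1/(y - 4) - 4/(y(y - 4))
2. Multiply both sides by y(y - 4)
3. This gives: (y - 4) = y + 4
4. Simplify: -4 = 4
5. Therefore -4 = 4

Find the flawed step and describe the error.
Step 3: This gives: (y - 4) = y + 4

Step 3 makes a sign error when clearing denominators. Multiplying -4/(y(y - 4)) by y(y - 4) gives -4, not +4. The correct result is (y - 4) = y - 4, which is trivially true, not (y - 4) = y + 4. (Step 1 is a valid identity: 1/(y - 4) - 4/(y(y - 4)) = (y - 4)/(y(y - 4)) = 1/y.)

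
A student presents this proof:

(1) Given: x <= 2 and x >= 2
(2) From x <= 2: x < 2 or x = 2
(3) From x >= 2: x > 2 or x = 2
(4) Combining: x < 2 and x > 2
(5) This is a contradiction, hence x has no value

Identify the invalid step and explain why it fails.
Step 4: Combining: x < 2 and x > 2

Step 4 incorrectly combines the conditions. From x <= 2 and x >= 2, the intersection is x = 2. The error treats the 'or' cases as 'and' requirements. The correct conclusion is that x = 2 is the unique solution, not that no solution exists.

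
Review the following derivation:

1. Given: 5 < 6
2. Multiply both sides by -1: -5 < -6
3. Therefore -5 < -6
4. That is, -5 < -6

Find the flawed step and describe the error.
Step 2: Multiply both sides by -1: -5 < -6

Step 2 multiplies both sides by -1 but fails to reverse the inequality sign. When multiplying (or dividing) an inequality by a negative number, the direction must be reversed. Since 5 < 6, we should get -5 > -6, i.e., -5 > -6.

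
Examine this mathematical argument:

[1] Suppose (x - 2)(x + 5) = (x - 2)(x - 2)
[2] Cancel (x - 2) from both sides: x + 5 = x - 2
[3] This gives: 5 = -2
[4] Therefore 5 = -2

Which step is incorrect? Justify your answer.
Step 2: Cancel (x - 2) from both sides: x + 5 = x - 2

Step 2 cancels (x - 2) from both sides. This is only valid if (x - 2) ≠ 0, i.e., x ≠ 2. When x = 2, both sides equal zero regardless of the other factors. The correct approach requires considering x = 2 as a separate case.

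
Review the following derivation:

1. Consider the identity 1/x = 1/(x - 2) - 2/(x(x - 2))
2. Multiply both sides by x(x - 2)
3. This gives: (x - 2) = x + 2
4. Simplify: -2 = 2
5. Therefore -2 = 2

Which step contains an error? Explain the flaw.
Step 3: This gives: (x - 2) = x + 2

Step 3 makes a sign error when clearing denominators. Multiplying -2/(x(x - 2)) by x(x - 2) gives -2, not +2. The correct result is (x - 2) = x - 2, which is trivially true, not (x - 2) = x + 2. (Step 1 is a valid identity: 1/(x - 2) - 2/(x(x - 2)) = (x - 2)/(x(x - 2)) = 1/x.)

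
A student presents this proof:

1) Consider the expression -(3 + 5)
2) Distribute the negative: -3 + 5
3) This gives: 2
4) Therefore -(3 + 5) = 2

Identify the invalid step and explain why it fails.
Step 2: Distribute the negative: -3 + 5

Step 2 incorrectly distributes the negative sign. The correct distribution is -(3 + 5) = -3 - 5 = -8. The negative must be applied to both terms, not just the first. The error treats -(3 + 5) as -3 + 5, which equals 2 instead of -8.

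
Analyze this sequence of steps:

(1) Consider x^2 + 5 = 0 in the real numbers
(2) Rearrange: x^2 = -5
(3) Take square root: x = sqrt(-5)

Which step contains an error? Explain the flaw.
Step 3: Take square root: x = sqrt(-5)

Step 3 takes the square root of -5, which is negative. In the real number system, the square root of a negative number is undefined. The equation x^2 + 5 = 0 has no real solutions. Square roots of negative numbers only exist in the complex numbers.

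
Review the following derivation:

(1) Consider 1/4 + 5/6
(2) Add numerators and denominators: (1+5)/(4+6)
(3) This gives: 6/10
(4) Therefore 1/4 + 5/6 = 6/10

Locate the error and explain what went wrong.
Step 2: Add numerators and denominators: (1+5)/(4+6)

Step 2 incorrectly adds fractions by separately adding numerators and denominators. This is wrong. The correct method requires a common denominator: 1/4 + 5/6 = (1×6 + 5×4)/(4×6) = 26/24 = 13/12. The method used gives 6/10, which is different.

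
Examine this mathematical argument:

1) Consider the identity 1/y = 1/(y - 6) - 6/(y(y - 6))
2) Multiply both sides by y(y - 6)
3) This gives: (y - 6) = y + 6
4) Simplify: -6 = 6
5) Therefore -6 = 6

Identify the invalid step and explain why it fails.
Step 3: This gives: (y - 6) = y + 6

Step 3 makes a sign error when clearing denominators. Multiplying -6/(y(y - 6)) by y(y - 6) gives -6, not +6. The correct result is (y - 6) = y - 6, which is trivially true, not (y - 6) = y + 6. (Step 1 is a valid identity: 1/(y - 6) - 6/(y(y - 6)) = (y - 6)/(y(y - 6)) = 1/y.)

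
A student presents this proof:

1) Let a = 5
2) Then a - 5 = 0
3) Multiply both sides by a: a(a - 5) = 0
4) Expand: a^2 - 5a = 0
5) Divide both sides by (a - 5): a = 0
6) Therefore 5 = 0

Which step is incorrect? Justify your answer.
Step 5: Divide both sides by (a - 5): a = 0

Step 5 divides both sides by (a - 5). However, since a = 5, we have (a - 5) = 0. Division by zero is undefined, making this step invalid.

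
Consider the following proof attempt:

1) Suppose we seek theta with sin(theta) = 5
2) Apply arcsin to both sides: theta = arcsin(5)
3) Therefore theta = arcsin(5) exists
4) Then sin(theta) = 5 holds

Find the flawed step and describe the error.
Step 2: Apply arcsin to both sides: theta = arcsin(5)

Step 2 applies arcsin to 5. However, arcsin(x) is only defined for x in [-1, 1] because sin(theta) can only produce values in that range. Since |5| > 1, arcsin(5) is undefined. There is no angle whose sine equals 5.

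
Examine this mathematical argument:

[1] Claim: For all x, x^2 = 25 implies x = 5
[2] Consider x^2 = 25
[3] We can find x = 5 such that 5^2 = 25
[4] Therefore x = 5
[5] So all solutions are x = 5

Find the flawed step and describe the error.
Step 4: Therefore x = 5

Step 4 incorrectly concludes that x = 5 is the only solution. The proof shows that x = 5 is A solution (existence), but does not show it is the ONLY solution (uniqueness). In fact, x = -5 is also a solution since (-5)^2 = 25. Finding one solution doesn't prove there are no others.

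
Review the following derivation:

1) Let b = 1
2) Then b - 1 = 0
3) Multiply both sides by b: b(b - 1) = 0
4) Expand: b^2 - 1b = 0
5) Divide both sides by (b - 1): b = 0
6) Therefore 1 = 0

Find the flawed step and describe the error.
Step 5: Divide both sides by (b - 1): b = 0

Step 5 divides both sides by (b - 1). However, since b = 1, we have (b - 1) = 0. Division by zero is undefined, making this step invalid.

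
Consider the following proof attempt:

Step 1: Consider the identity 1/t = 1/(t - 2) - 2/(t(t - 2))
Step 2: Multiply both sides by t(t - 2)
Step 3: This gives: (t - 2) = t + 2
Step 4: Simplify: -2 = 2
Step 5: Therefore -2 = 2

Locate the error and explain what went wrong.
Step 3: This gives: (t - 2) = t + 2

Step 3 makes a sign error when clearing denominators. Multiplying -2/(t(t - 2)) by t(t - 2) gives -2, not +2. The correct result is (t - 2) = t - 2, which is trivially true, not (t - 2) = t + 2. (Step 1 is a valid identity: 1/(t - 2) - 2/(t(t - 2)) = (t - 2)/(t(t - 2)) = 1/t.)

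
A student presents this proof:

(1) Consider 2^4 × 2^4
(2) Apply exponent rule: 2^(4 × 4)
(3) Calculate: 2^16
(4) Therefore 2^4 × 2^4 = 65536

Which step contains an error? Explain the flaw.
Step 2: Apply exponent rule: 2^(4 × 4)

Step 2 incorrectly states that a^b × a^c = a^(b×c). The correct rule is a^b × a^c = a^(b+c). The actual value is 2^4 × 2^4 = 2^8 = 256, not 2^16 = 65536.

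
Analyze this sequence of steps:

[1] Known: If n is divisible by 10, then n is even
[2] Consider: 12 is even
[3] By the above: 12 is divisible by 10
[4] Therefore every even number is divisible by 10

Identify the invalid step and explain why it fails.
Step 3: By the above: 12 is divisible by 10

Step 3 commits the fallacy of affirming the consequent. The known fact 'divisible by 10 → even' does NOT imply 'even → divisible by 10'. That would be the converse, which is false. For example, 12 is even but 12 ÷ 10 = 1.20, which is not an integer.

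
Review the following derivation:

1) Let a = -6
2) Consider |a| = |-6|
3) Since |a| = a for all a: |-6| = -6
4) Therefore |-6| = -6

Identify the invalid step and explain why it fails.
Step 3: Since |a| = a for all a: |-6| = -6

Step 3 incorrectly states that |a| = a for all a. The correct definition is |a| = a when a >= 0, and |a| = -a when a < 0. Since -6 < 0, we have |-6| = -(-6) = 6, not -6.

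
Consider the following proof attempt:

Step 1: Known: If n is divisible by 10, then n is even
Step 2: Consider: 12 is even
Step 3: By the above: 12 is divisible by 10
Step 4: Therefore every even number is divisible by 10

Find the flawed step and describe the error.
Step 3: By the above: 12 is divisible by 10

Step 3 commits the fallacy of affirming the consequent. The known fact 'divisible by 10 → even' does NOT imply 'even → divisible by 10'. That would be the converse, which is false. For example, 12 is even but 12 ÷ 10 = 1.20, which is not an integer.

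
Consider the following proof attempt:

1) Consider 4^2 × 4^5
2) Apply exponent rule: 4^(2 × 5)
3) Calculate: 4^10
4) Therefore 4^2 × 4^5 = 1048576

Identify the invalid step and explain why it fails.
Step 2: Apply exponent rule: 4^(2 × 5)

Step 2 incorrectly states that a^b × a^c = a^(b×c). The correct rule is a^b × a^c = a^(b+c). The actual value is 4^2 × 4^5 = 4^7 = 16384, not 4^10 = 1048576.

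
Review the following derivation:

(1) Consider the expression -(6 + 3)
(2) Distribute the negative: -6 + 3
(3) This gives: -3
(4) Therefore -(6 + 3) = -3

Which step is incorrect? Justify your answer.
Step 2: Distribute the negative: -6 + 3

Step 2 incorrectly distributes the negative sign. The correct distribution is -(6 + 3) = -6 - 3 = -9. The negative must be applied to both terms, not just the first. The error treats -(6 + 3) as -6 + 3, which equals -3 instead of -9.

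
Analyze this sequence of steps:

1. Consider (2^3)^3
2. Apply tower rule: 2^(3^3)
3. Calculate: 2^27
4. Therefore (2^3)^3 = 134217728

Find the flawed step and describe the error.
Step 2: Apply tower rule: 2^(3^3)

Step 2 incorrectly states that (a^b)^c = a^(b^c). The correct rule is (a^b)^c = a^(b×c). The actual value is (2^3)^3 = 2^9 = 512, not 2^27 = 134217728.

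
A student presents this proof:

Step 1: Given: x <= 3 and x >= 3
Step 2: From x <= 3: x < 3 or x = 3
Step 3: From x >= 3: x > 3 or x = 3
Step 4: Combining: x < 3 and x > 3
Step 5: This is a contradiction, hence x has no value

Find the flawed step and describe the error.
Step 4: Combining: x < 3 and x > 3

Step 4 incorrectly combines the conditions. From x <= 3 and x >= 3, the intersection is x = 3. The error treats the 'or' cases as 'and' requirements. The correct conclusion is that x = 3 is the unique solution, not that no solution exists.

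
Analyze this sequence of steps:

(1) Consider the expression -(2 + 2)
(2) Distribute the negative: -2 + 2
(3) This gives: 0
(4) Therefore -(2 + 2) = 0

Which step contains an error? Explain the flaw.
Step 2: Distribute the negative: -2 + 2

Step 2 incorrectly distributes the negative sign. The correct distribution is -(2 + 2) = -2 - 2 = -4. The negative must be applied to both terms, not just the first. The error treats -(2 + 2) as -2 + 2, which equals 0 instead of -4.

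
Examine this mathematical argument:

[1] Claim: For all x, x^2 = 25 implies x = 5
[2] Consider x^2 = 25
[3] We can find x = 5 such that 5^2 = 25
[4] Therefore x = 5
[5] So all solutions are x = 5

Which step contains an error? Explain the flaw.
Step 4: Therefore x = 5

Step 4 incorrectly concludes that x = 5 is the only solution. The proof shows that x = 5 is A solution (existence), but does not show it is the ONLY solution (uniqueness). In fact, x = -5 is also a solution since (-5)^2 = 25. Finding one solution doesn't prove there are no others.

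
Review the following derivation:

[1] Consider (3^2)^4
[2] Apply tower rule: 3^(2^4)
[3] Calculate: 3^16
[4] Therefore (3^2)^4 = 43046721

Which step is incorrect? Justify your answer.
Step 2: Apply tower rule: 3^(2^4)

Step 2 incorrectly states that (a^b)^c = a^(b^c). The correct rule is (a^b)^c = a^(b×c). The actual value is (3^2)^4 = 3^8 = 6561, not 3^16 = 43046721.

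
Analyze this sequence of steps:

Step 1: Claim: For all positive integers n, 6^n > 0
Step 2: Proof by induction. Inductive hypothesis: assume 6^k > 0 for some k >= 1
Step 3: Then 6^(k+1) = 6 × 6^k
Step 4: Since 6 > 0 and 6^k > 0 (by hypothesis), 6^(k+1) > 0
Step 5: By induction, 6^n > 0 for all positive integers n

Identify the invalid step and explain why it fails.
Step 5: By induction, 6^n > 0 for all positive integers n

Step 5 concludes the proof by induction, but no base case was ever established. A valid induction proof requires: (1) a base case proving 6^1 > 0, and (2) an inductive step showing IF 6^k > 0 THEN 6^(k+1) > 0. Steps 2-4 correctly establish the inductive step, but without the base case the conclusion in step 5 does not follow.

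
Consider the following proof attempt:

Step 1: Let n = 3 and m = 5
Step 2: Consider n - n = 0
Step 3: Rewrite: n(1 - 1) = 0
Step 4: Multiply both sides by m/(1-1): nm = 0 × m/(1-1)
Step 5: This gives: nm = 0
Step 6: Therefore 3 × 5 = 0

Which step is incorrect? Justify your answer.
Step 4: Multiply both sides by m/(1-1): nm = 0 × m/(1-1)

Step 4 multiplies both sides by m/(1-1). However, 1-1 = 0, so this is multiplication by m/0, which is undefined. We cannot multiply by an undefined expression.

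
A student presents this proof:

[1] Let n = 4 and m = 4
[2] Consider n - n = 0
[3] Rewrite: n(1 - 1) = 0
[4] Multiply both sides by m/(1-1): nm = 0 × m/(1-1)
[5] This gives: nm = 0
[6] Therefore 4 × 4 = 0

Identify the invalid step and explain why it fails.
Step 4: Multiply both sides by m/(1-1): nm = 0 × m/(1-1)

Step 4 multiplies both sides by m/(1-1). However, 1-1 = 0, so this is multiplication by m/0, which is undefined. We cannot multiply by an undefined expression.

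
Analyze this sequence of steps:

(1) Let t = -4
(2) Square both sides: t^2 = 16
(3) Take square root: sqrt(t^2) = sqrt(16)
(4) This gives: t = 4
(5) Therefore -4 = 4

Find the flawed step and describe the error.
Step 4: This gives: t = 4

Step 4 incorrectly states that sqrt(t^2) = t. The correct identity is sqrt(t^2) = |t|. Since t = -4 < 0, we have sqrt(t^2) = |-4| = 4, not t = -4.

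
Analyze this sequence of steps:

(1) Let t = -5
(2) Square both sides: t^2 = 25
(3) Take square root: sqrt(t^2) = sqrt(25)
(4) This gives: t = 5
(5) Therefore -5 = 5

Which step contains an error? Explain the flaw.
Step 4: This gives: t = 5

Step 4 incorrectly states that sqrt(t^2) = t. The correct identity is sqrt(t^2) = |t|. Since t = -5 < 0, we have sqrt(t^2) = |-5| = 5, not t = -5.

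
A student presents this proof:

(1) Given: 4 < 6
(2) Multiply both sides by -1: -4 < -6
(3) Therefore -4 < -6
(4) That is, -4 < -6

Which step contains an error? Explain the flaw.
Step 2: Multiply both sides by -1: -4 < -6

Step 2 multiplies both sides by -1 but fails to reverse the inequality sign. When multiplying (or dividing) an inequality by a negative number, the direction must be reversed. Since 4 < 6, we should get -4 > -6, i.e., -4 > -6.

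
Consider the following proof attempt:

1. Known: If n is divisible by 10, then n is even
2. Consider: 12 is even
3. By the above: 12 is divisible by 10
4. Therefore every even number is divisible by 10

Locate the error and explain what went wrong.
Step 3: By the above: 12 is divisible by 10

Step 3 commits the fallacy of affirming the consequent. The known fact 'divisible by 10 → even' does NOT imply 'even → divisible by 10'. That would be the converse, which is false. For example, 12 is even but 12 ÷ 10 = 1.20, which is not an integer.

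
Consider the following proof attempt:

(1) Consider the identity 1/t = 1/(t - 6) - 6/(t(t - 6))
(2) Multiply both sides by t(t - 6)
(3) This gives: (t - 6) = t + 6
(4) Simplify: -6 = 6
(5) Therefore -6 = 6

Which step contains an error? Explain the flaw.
Step 3: This gives: (t - 6) = t + 6

Step 3 makes a sign error when clearing denominators. Multiplying -6/(t(t - 6)) by t(t - 6) gives -6, not +6. The correct result is (t - 6) = t - 6, which is trivially true, not (t - 6) = t + 6. (Step 1 is a valid identity: 1/(t - 6) - 6/(t(t - 6)) = (t - 6)/(t(t - 6)) = 1/t.)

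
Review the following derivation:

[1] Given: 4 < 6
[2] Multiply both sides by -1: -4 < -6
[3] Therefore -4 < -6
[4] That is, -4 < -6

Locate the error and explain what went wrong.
Step 2: Multiply both sides by -1: -4 < -6

Step 2 multiplies both sides by -1 but fails to reverse the inequality sign. When multiplying (or dividing) an inequality by a negative number, the direction must be reversed. Since 4 < 6, we should get -4 > -6, i.e., -4 > -6.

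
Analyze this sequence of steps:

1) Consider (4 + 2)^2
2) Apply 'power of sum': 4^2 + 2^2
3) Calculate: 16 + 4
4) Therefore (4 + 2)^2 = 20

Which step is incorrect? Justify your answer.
Step 2: Apply 'power of sum': 4^2 + 2^2

Step 2 incorrectly applies a non-existent rule '(a+b)^n = a^n + b^n'. This is false in general. The correct expansion uses the binomial theorem. The actual value is (4 + 2)^2 = 6^2 = 36, not 20.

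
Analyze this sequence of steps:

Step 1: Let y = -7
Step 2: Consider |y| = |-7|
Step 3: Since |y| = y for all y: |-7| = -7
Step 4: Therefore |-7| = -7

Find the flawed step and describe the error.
Step 3: Since |y| = y for all y: |-7| = -7

Step 3 incorrectly states that |y| = y for all y. The correct definition is |y| = y when y >= 0, and |y| = -y when y < 0. Since -7 < 0, we have |-7| = -(-7) = 7, not -7.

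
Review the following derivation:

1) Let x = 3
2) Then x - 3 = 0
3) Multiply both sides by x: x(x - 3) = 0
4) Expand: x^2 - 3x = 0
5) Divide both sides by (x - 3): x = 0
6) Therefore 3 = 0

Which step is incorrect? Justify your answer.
Step 5: Divide both sides by (x - 3): x = 0

Step 5 divides both sides by (x - 3). However, since x = 3, we have (x - 3) = 0. Division by zero is undefined, making this step invalid.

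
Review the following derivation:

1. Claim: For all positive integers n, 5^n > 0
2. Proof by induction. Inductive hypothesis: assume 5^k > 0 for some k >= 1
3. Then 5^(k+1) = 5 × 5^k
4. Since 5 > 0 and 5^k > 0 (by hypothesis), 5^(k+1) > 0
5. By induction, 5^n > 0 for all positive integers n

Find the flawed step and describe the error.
Step 5: By induction, 5^n > 0 for all positive integers n

Step 5 concludes the proof by induction, but no base case was ever established. A valid induction proof requires: (1) a base case proving 5^1 > 0, and (2) an inductive step showing IF 5^k > 0 THEN 5^(k+1) > 0. Steps 2-4 correctly establish the inductive step, but without the base case the conclusion in step 5 does not follow.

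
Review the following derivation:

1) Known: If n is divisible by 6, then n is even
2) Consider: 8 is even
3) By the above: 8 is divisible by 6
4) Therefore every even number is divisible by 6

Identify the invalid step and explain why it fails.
Step 3: By the above: 8 is divisible by 6

Step 3 commits the fallacy of affirming the consequent. The known fact 'divisible by 6 → even' does NOT imply 'even → divisible by 6'. That would be the converse, which is false. For example, 8 is even but 8 ÷ 6 = 1.33, which is not an integer.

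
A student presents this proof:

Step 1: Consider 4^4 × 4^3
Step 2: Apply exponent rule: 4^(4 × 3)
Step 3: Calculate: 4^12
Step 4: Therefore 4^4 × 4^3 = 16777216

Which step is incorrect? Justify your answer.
Step 2: Apply exponent rule: 4^(4 × 3)

Step 2 incorrectly states that a^b × a^c = a^(b×c). The correct rule is a^b × a^c = a^(b+c). The actual value is 4^4 × 4^3 = 4^7 = 16384, not 4^12 = 16777216.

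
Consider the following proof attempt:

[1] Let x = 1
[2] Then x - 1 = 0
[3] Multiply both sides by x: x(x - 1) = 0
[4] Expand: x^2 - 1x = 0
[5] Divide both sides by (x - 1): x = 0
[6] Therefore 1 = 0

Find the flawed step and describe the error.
Step 5: Divide both sides by (x - 1): x = 0

Step 5 divides both sides by (x - 1). However, since x = 1, we have (x - 1) = 0. Division by zero is undefined, making this step invalid.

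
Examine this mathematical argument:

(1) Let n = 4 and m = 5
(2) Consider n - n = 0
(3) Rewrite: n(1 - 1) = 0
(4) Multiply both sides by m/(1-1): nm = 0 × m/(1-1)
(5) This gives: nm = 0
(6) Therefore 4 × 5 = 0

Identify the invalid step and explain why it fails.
Step 4: Multiply both sides by m/(1-1): nm = 0 × m/(1-1)

Step 4 multiplies both sides by m/(1-1). However, 1-1 = 0, so this is multiplication by m/0, which is undefined. We cannot multiply by an undefined expression.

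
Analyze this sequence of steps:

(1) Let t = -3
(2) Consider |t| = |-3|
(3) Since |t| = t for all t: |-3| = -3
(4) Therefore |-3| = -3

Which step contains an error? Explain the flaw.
Step 3: Since |t| = t for all t: |-3| = -3

Step 3 incorrectly states that |t| = t for all t. The correct definition is |t| = t when t >= 0, and |t| = -t when t < 0. Since -3 < 0, we have |-3| = -(-3) = 3, not -3.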